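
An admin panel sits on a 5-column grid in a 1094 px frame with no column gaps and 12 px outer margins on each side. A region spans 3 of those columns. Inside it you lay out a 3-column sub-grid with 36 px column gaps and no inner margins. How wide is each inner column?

Subtract both margins: 1094 − 2·12 = 1070 px.
1070 / 5 = 214 px per column.
3-column span = 3·214 = 642 px.
Subtracting 2 column gaps of 36 leaves 570 for 3 columns, so d = 190 px.

190 px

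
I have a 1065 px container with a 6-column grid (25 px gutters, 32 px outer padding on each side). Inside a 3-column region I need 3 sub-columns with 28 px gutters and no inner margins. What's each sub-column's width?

Subtract both margins: 1065 − 2·32 = 1001 px.
6 columns + 5 gutters: 6c + 5·25 = 1001.
6c = 1001 − 125 = 876, so c = 146 px.
3-column span = 3·146 + 2·25 = 488 px.
Subtracting 2 gutters of 28 leaves 432 for 3 columns, so d = 144 px.

144 px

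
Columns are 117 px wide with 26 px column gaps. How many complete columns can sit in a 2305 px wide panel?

16 columns: 16·117 + 15·26 = 2262 px ≤ 2305.
17 columns: 2405 px > 2305. So 16.

16 columns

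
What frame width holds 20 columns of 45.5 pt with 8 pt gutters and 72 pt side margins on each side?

Adding margins, columns and gutters: 144 + 910 + 152 = 1206 pt.

1206 pt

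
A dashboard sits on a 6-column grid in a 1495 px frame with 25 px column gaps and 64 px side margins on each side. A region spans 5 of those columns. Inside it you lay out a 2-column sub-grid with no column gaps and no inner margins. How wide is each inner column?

567.5 px

Inside the margins: 1495 − 128 = 1367 px.
6 columns + 5 column gaps: 6c + 5·25 = 1367.
6c = 1367 − 125 = 1242, so c = 207 px.
5 columns plus 4 column gaps: 1035 + 100 = 1135 px.
With no column gaps, each column is 1135/2 = 567.5 px.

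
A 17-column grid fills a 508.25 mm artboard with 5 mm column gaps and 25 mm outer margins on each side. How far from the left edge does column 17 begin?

Take off 50 mm of margins, leaving 458.25 mm.
17c + 16·5 = 458.25 → 17c = 378.25 → c = 22.25 mm.
Before column 17: the margin + 16 columns + 16 column gaps.
Offset = 25 + 16·(22.25 + 5) = 25 + 436 = 461 mm.

461 mm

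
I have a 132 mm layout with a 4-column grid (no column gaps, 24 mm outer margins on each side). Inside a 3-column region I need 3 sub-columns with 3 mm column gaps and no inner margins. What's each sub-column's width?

Subtract both margins: 132 − 2·24 = 84 mm.
With no column gaps, each column is 84/4 = 21 mm.
With no column gaps, 3 columns span 3·21 = 63 mm.
63 − 2·3 = 57; ÷3 gives d = 19 mm.

19 mm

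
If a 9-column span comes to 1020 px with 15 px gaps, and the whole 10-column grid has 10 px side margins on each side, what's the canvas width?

Subtracting 8 gaps of 15 leaves 900 for 9 columns, so c = 100 px.
Canvas = 2·10 + 10·100 + 9·15 = 20 + 1000 + 135 = 1155 px.

1155 px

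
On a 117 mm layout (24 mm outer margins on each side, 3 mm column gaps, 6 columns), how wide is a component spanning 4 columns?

45 mm

Take off 48 mm of margins, leaving 69 mm.
6c + 5·3 = 69 → 6c = 54 → c = 9 mm.
Span of 4: 4·9 + 3·3 = 36 + 9 = 45 mm.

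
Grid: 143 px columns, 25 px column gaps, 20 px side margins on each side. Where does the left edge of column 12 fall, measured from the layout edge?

1868 px

Each column+gutter stride is 168 px; 11 of them past the 20 px margin is 20 + 1848 = 1868 px.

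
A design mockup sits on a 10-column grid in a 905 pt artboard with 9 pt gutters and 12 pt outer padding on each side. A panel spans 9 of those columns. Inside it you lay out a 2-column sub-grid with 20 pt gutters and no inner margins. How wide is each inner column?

Inside the margins: 905 − 24 = 881 pt.
10c + 9·9 = 881 → 10c = 800 → c = 80 pt.
9-column span = 9·80 + 8·9 = 792 pt.
792 − 1·20 = 772; ÷2 gives d = 386 pt.

386 pt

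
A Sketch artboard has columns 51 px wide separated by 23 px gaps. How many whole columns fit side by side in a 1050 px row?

Each extra column adds 51 + 23 = 74 px.
(1050 + 23) / 74 = 14.50, so 14 columns fit.

14 columns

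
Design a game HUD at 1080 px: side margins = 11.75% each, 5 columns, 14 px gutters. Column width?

Each margin = 11.75% of 1080 = 126.9 px; content = 1080 − 2·126.9 = 826.2 px.
Subtracting 4 gutters of 14 leaves 770.2 for 5 columns, so c = 154.04 px.

154.04 px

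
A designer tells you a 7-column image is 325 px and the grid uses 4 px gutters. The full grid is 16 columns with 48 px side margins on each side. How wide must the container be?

Subtracting 6 gutters of 4 leaves 301 for 7 columns, so c = 43 px.
Adding margins, columns and gutters: 96 + 688 + 60 = 844 px.

844 px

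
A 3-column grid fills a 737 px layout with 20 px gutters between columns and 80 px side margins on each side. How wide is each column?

179 px

Inside the margins: 737 − 160 = 577 px.
3c + 2·20 = 577 → 3c = 537 → c = 179 px.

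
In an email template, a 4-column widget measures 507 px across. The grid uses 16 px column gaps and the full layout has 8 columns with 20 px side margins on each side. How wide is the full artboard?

1070 px

4 columns + 3 column gaps: 4c + 3·16 = 507.
4c = 507 − 48 = 459, so c = 114.75 px.
Adding margins, columns and gutters: 40 + 918 + 112 = 1070 px.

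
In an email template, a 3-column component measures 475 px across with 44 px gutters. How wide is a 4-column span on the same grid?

475 − 2·44 = 387; ÷3 gives c = 129 px.
4-column span = 4·129 + 3·44 = 648 px.

648 px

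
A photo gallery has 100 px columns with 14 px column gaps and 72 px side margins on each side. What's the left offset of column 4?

Column 4 starts at margin + 3·(column + gutter) = 72 + 3·114 = 414 px.

414 px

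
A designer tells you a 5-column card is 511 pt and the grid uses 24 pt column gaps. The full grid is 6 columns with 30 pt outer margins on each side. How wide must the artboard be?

678 pt

5 columns + 4 column gaps: 5c + 4·24 = 511.
5c = 511 − 96 = 415, so c = 83 pt.
Artboard = 2·30 + 6·83 + 5·24 = 60 + 498 + 120 = 678 pt.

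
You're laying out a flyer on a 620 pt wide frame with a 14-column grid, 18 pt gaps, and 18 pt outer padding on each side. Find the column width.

Subtract both margins: 620 − 2·18 = 584 pt.
Subtracting 13 gaps of 18 leaves 350 for 14 columns, so c = 25 pt.

25 pt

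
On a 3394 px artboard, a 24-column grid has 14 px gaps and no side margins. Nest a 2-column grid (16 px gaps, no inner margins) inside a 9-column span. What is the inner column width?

624 px

Subtracting 23 gaps of 14 leaves 3072 for 24 columns, so c = 128 px.
Span of 9: 9·128 + 8·14 = 1152 + 112 = 1264 px.
1264 − 1·16 = 1248; ÷2 gives d = 624 px.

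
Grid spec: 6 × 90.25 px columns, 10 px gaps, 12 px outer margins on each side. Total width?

Container = 2·12 + 6·90.25 + 5·10 = 24 + 541.5 + 50 = 615.5 px.

615.5 px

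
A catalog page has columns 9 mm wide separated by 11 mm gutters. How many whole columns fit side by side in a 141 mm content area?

7 columns

k columns need k·9 + (k−1)·11 = k·20 − 11.
k·20 − 11 ≤ 141 → k ≤ 152 / 20 ≈ 7.60, so k = 7.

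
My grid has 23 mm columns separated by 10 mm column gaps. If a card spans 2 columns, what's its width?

2-column span = 2·23 + 1·10 = 56 mm.

56 mm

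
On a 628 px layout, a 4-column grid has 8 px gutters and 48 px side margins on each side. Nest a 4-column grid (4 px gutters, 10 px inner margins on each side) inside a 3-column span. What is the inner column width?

91.25 px

Take off 96 px of margins, leaving 532 px.
4 columns + 3 gutters: 4c + 3·8 = 532.
4c = 532 − 24 = 508, so c = 127 px.
3-column span = 3·127 + 2·8 = 397 px.
Inner content = 397 − 2·10 = 377 px.
Subtracting 3 gutters of 4 leaves 365 for 4 columns, so d = 91.25 px.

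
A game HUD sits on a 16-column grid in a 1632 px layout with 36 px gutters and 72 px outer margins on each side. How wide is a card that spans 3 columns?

Subtract both margins: 1632 − 2·72 = 1488 px.
1488 − 15·36 = 948; ÷16 gives c = 59.25 px.
3-column span = 3·59.25 + 2·36 = 249.75 px.

249.75 px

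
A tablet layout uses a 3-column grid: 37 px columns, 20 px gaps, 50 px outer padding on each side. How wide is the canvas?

Adding margins, columns and gutters: 100 + 111 + 40 = 251 px.

251 px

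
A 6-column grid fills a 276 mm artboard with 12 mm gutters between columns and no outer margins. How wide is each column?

36 mm

Subtracting 5 gutters of 12 leaves 216 for 6 columns, so c = 36 mm.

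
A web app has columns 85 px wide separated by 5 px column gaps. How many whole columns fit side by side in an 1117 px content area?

Each extra column adds 85 + 5 = 90 px.
(1117 + 5) / 90 = 12.47, so 12 columns fit.

12 columns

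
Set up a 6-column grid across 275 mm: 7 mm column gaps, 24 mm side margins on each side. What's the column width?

Content width = 275 − 2·24 = 227 mm.
227 − 5·7 = 192; ÷6 gives c = 32 mm.

32 mm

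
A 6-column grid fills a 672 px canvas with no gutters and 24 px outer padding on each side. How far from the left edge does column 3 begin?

Inside the margins: 672 − 48 = 624 px.
624 / 6 = 104 px per column.
Before column 3: the margin + 2 columns + 2 gutters.
Offset = 24 + 2·(104 + 0) = 24 + 208 = 232 px.

232 px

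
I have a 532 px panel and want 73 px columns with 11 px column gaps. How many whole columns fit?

6 columns

6 columns: 6·73 + 5·11 = 493 px ≤ 532.
7 columns: 577 px > 532. So 6.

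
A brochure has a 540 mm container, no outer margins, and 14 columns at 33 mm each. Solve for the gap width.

6 mm

Columns use 462 mm, leaving 78 mm across 13 gaps = 6 mm each.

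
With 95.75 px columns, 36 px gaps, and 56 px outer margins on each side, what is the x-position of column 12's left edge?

1505.25 px

Each column+gutter stride is 131.75 px; 11 of them past the 56 px margin is 56 + 1449.25 = 1505.25 px.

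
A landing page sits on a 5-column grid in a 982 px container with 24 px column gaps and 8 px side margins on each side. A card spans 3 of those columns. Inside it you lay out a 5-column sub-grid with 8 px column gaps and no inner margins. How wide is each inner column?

107.6 px

Subtract both margins: 982 − 2·8 = 966 px.
5 columns + 4 column gaps: 5c + 4·24 = 966.
5c = 966 − 96 = 870, so c = 174 px.
3 columns plus 2 column gaps: 522 + 48 = 570 px.
Subtracting 4 column gaps of 8 leaves 538 for 5 columns, so d = 107.6 px.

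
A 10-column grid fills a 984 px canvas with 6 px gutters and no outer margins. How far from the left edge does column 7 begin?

594 px

10c + 9·6 = 984 → 10c = 930 → c = 93 px.
Before column 7: 6 columns + 6 gutters.
Offset = 6·(93 + 6) = 6·99 = 594 px.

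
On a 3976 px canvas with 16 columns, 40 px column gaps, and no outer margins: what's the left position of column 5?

1004 px

16c + 15·40 = 3976 → 16c = 3376 → c = 211 px.
Each column+gutter stride is 251 px; with no margin, 4 of them is 1004 px.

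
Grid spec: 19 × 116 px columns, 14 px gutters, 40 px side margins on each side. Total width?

2536 px

Adding margins, columns and gutters: 80 + 2204 + 252 = 2536 px.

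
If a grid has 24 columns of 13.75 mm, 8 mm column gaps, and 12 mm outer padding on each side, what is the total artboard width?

Adding margins, columns and gutters: 24 + 330 + 184 = 538 mm.

538 mm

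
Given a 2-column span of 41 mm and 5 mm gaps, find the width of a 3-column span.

Subtracting 1 gap of 5 leaves 36 for 2 columns, so c = 18 mm.
Span of 3: 3·18 + 2·5 = 54 + 10 = 64 mm.

64 mm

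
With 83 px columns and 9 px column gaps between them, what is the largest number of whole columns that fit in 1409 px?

15 columns

k columns need k·83 + (k−1)·9 = k·92 − 9.
k·92 − 9 ≤ 1409 → k ≤ 1418 / 92 ≈ 15.41, so k = 15.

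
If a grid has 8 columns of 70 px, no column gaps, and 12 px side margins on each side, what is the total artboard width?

Summing: 24 + 560 = 584 px.

584 px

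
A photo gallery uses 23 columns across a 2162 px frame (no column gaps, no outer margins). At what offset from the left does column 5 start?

376 px

2162 / 23 = 94 px per column.
No margin, so column 5 starts at 4·(column + gutter) = 4·94 = 376 px.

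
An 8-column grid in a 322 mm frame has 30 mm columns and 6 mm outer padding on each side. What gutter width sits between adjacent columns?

Content width = 322 − 2·6 = 310 mm.
Columns use 240 mm, leaving 70 mm across 7 gutters = 10 mm each.

10 mm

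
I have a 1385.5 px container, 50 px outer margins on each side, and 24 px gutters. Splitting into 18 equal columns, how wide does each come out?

Inside the margins: 1385.5 − 100 = 1285.5 px.
18 columns + 17 gutters: 18c + 17·24 = 1285.5.
18c = 1285.5 − 408 = 877.5, so c = 48.75 px.

48.75 px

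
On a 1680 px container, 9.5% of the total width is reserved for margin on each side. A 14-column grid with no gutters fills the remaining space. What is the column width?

Each margin = 9.5% of 1680 = 159.6 px; content = 1680 − 2·159.6 = 1360.8 px.
With no gutters, each column is 1360.8/14 = 97.2 px.

97.2 px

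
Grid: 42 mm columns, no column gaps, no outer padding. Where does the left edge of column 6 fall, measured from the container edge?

Before column 6: 5 columns + 5 column gaps.
Offset = 5·(42 + 0) = 5·42 = 210 mm.

210 mm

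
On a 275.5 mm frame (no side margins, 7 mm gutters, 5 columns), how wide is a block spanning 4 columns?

219 mm

5 columns + 4 gutters: 5c + 4·7 = 275.5.
5c = 275.5 − 28 = 247.5, so c = 49.5 mm.
4-column span = 4·49.5 + 3·7 = 219 mm.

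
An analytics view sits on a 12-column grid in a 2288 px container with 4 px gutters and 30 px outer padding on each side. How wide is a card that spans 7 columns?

1298 px

Content width = 2288 − 2·30 = 2228 px.
2228 − 11·4 = 2184; ÷12 gives c = 182 px.
Span of 7: 7·182 + 6·4 = 1274 + 24 = 1298 px.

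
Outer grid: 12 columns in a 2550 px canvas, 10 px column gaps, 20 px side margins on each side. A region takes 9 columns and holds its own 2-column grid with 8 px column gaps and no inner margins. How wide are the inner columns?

936 px

Subtract both margins: 2550 − 2·20 = 2510 px.
2510 − 11·10 = 2400; ÷12 gives c = 200 px.
Span of 9: 9·200 + 8·10 = 1800 + 80 = 1880 px.
2 columns + 1 column gap: 2d + 1·8 = 1880.
2d = 1880 − 8 = 1872, so d = 936 px.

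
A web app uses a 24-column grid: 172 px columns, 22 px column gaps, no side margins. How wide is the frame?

Summing: 4128 + 506 = 4634 px.

4634 px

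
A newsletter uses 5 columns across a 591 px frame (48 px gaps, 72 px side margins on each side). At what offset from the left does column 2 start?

Content = 591 − 2·72 = 447 px.
5 columns + 4 gaps: 5c + 4·48 = 447.
5c = 447 − 192 = 255, so c = 51 px.
Before column 2: the margin + 1 column + 1 gap.
Offset = 72 + 1·(51 + 48) = 72 + 99 = 171 px.

171 px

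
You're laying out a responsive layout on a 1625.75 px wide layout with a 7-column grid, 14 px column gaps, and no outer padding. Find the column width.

7 columns + 6 column gaps: 7c + 6·14 = 1625.75.
7c = 1625.75 − 84 = 1541.75, so c = 220.25 px.

220.25 px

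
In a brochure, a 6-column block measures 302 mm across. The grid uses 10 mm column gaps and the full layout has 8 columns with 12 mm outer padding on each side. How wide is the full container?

6 columns + 5 column gaps: 6c + 5·10 = 302.
6c = 302 − 50 = 252, so c = 42 mm.
Total width: 2·12 + 8·42 + 7·10 = 430 mm.

430 mm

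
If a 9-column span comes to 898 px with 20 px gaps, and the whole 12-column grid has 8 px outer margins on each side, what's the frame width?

1220 px

898 − 8·20 = 738; ÷9 gives c = 82 px.
Frame = 2·8 + 12·82 + 11·20 = 16 + 984 + 220 = 1220 px.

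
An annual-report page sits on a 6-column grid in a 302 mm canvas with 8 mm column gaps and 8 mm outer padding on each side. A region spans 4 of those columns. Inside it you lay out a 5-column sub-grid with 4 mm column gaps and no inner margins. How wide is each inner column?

Subtract both margins: 302 − 2·8 = 286 mm.
6 columns + 5 column gaps: 6c + 5·8 = 286.
6c = 286 − 40 = 246, so c = 41 mm.
Span of 4: 4·41 + 3·8 = 164 + 24 = 188 mm.
188 − 4·4 = 172; ÷5 gives d = 34.4 mm.

34.4 mm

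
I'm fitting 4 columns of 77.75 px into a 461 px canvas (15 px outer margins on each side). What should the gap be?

Take off 30 px of margins, leaving 431 px.
Columns use 311 px, leaving 120 px across 3 gaps = 40 px each.

40 px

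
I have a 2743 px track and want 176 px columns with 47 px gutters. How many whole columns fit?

12 columns

k columns need k·176 + (k−1)·47 = k·223 − 47.
k·223 − 47 ≤ 2743 → k ≤ 2790 / 223 ≈ 12.51, so k = 12.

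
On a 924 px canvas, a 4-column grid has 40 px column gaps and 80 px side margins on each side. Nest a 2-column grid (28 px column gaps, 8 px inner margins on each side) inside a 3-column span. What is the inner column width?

Take off 160 px of margins, leaving 764 px.
Subtracting 3 column gaps of 40 leaves 644 for 4 columns, so c = 161 px.
3-column span = 3·161 + 2·40 = 563 px.
Inner content = 563 − 2·8 = 547 px.
Subtracting 1 column gap of 28 leaves 519 for 2 columns, so d = 259.5 px.

259.5 px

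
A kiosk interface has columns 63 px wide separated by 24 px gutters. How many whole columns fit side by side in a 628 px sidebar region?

7 columns: 7·63 + 6·24 = 585 px ≤ 628.
8 columns: 672 px > 628. So 7.

7 columns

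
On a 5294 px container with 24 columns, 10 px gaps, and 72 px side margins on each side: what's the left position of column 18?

Content = 5294 − 2·72 = 5150 px.
24 columns + 23 gaps: 24c + 23·10 = 5150.
24c = 5150 − 230 = 4920, so c = 205 px.
Column 18 starts at margin + 17·(column + gutter) = 72 + 17·215 = 3727 px.

3727 px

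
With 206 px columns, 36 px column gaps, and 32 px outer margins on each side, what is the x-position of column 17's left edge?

Each column+gutter stride is 242 px; 16 of them past the 32 px margin is 32 + 3872 = 3904 px.

3904 px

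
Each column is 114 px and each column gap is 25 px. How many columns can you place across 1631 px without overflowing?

Each extra column adds 114 + 25 = 139 px.
(1631 + 25) / 139 = 11.91, so 11 columns fit.

11 columns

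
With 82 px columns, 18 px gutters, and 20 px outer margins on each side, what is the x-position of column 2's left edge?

Each column+gutter stride is 100 px; 1 of them past the 20 px margin is 20 + 100 = 120 px.

120 px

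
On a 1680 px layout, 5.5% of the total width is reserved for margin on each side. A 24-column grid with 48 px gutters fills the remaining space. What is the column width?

Margins: 5.5% × 1680 = 92.4 px each, so content = 1680 − 184.8 = 1495.2 px.
24 columns + 23 gutters: 24c + 23·48 = 1495.2.
24c = 1495.2 − 1104 = 391.2, so c = 16.3 px.

16.3 px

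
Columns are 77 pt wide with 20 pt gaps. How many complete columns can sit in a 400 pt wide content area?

4 columns

k columns need k·77 + (k−1)·20 = k·97 − 20.
k·97 − 20 ≤ 400 → k ≤ 420 / 97 ≈ 4.33, so k = 4.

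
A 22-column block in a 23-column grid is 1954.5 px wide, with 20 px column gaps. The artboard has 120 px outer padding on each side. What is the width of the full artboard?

2284.25 px

Subtracting 21 column gaps of 20 leaves 1534.5 for 22 columns, so c = 69.75 px.
Total width: 2·120 + 23·69.75 + 22·20 = 2284.25 px.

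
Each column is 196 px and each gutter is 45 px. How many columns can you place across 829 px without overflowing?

3 columns

Each extra column adds 196 + 45 = 241 px.
(829 + 45) / 241 = 3.63, so 3 columns fit.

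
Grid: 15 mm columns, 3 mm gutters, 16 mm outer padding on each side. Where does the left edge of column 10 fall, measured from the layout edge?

Column 10 starts at margin + 9·(column + gutter) = 16 + 9·18 = 178 mm.

178 mm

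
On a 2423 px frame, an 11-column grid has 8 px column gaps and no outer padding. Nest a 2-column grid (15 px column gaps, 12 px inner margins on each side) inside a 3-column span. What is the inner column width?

Subtracting 10 column gaps of 8 leaves 2343 for 11 columns, so c = 213 px.
Span of 3: 3·213 + 2·8 = 639 + 16 = 655 px.
Inner content = 655 − 2·12 = 631 px.
631 − 1·15 = 616; ÷2 gives d = 308 px.

308 px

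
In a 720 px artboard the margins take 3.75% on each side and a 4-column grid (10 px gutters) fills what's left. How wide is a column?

159 px

720 × (1 − 2·3.75%) = 720 × 92.5% = 666 px for the columns.
Subtracting 3 gutters of 10 leaves 636 for 4 columns, so c = 159 px.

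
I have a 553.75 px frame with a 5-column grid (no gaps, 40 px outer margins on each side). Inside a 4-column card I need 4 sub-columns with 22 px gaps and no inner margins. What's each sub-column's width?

Outer content = 553.75 − 2·40 = 473.75 px.
473.75 / 5 = 94.75 px per column.
4-column span = 4·94.75 = 379 px.
4 columns + 3 gaps: 4d + 3·22 = 379.
4d = 379 − 66 = 313, so d = 78.25 px.

78.25 px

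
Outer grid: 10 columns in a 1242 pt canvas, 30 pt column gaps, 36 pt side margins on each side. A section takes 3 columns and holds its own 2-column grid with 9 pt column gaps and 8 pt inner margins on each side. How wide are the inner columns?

Outer content = 1242 − 2·36 = 1170 pt.
10 columns + 9 column gaps: 10c + 9·30 = 1170.
10c = 1170 − 270 = 900, so c = 90 pt.
3 columns plus 2 column gaps: 270 + 60 = 330 pt.
Inner content = 330 − 2·8 = 314 pt.
2 columns + 1 column gap: 2d + 1·9 = 314.
2d = 314 − 9 = 305, so d = 152.5 pt.

152.5 pt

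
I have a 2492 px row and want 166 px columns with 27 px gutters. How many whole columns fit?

13 columns

Each extra column adds 166 + 27 = 193 px.
(2492 + 27) / 193 = 13.05, so 13 columns fit.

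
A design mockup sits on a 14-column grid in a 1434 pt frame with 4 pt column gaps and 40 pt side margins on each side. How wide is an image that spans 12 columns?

Take off 80 pt of margins, leaving 1354 pt.
1354 − 13·4 = 1302; ÷14 gives c = 93 pt.
Span of 12: 12·93 + 11·4 = 1116 + 44 = 1160 pt.

1160 pt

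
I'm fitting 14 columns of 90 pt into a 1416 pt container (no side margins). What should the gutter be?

12 pt

14 columns take 14·90 = 1260 pt; remaining 156 splits into 13 gutters.
g = 156 / 13 = 12 pt.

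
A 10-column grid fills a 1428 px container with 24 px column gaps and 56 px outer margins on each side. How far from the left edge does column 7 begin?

Content = 1428 − 2·56 = 1316 px.
Subtracting 9 column gaps of 24 leaves 1100 for 10 columns, so c = 110 px.
Each column+gutter stride is 134 px; 6 of them past the 56 px margin is 56 + 804 = 860 px.

860 px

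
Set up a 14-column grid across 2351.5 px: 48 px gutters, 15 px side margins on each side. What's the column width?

121.25 px

Take off 30 px of margins, leaving 2321.5 px.
14 columns + 13 gutters: 14c + 13·48 = 2321.5.
14c = 2321.5 − 624 = 1697.5, so c = 121.25 px.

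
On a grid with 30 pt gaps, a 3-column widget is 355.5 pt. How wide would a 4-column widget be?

Subtracting 2 gaps of 30 leaves 295.5 for 3 columns, so c = 98.5 pt.
4-column span = 4·98.5 + 3·30 = 484 pt.

484 pt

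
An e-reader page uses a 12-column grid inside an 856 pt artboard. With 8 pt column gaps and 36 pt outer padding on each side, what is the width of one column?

Subtract both margins: 856 − 2·36 = 784 pt.
784 − 11·8 = 696; ÷12 gives c = 58 pt.

58 pt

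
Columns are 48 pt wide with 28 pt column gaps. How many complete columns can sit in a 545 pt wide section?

7 columns: 7·48 + 6·28 = 504 pt ≤ 545.
8 columns: 580 pt > 545. So 7.

7 columns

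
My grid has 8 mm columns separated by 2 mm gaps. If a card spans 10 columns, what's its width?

98 mm

10-column span = 10·8 + 9·2 = 98 mm.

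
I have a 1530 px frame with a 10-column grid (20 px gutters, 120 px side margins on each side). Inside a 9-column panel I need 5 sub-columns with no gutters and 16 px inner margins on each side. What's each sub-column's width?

225.4 px

Take off 240 px of margins, leaving 1290 px.
10 columns + 9 gutters: 10c + 9·20 = 1290.
10c = 1290 − 180 = 1110, so c = 111 px.
9 columns plus 8 gutters: 999 + 160 = 1159 px.
Inner content = 1159 − 2·16 = 1127 px.
5d = 1127 → d = 225.4 px.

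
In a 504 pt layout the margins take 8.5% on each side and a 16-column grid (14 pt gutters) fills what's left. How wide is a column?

13.02 pt

504 × (1 − 2·8.5%) = 504 × 83% = 418.32 pt for the columns.
16c + 15·14 = 418.32 → 16c = 208.32 → c = 13.02 pt.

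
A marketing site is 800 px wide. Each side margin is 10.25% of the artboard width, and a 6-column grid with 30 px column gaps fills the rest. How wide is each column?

Margins: 10.25% × 800 = 82 px each, so content = 800 − 164 = 636 px.
6 columns + 5 column gaps: 6c + 5·30 = 636.
6c = 636 − 150 = 486, so c = 81 px.

81 px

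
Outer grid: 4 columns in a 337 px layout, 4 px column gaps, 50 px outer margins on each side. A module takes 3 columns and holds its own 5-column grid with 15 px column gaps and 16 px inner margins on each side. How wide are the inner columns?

16.95 px

Subtract both margins: 337 − 2·50 = 237 px.
4c + 3·4 = 237 → 4c = 225 → c = 56.25 px.
Span of 3: 3·56.25 + 2·4 = 168.75 + 8 = 176.75 px.
Inner content = 176.75 − 2·16 = 144.75 px.
144.75 − 4·15 = 84.75; ÷5 gives d = 16.95 px.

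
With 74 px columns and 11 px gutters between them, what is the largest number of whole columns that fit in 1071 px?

12 columns

12 columns: 12·74 + 11·11 = 1009 px ≤ 1071.
13 columns: 1094 px > 1071. So 12.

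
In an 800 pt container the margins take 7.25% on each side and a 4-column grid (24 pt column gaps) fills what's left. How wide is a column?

800 × (1 − 2·7.25%) = 800 × 85.5% = 684 pt for the columns.
684 − 3·24 = 612; ÷4 gives c = 153 pt.

153 pt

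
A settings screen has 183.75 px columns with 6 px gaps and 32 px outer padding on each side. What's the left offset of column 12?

Before column 12: the margin + 11 columns + 11 gaps.
Offset = 32 + 11·(183.75 + 6) = 32 + 2087.25 = 2119.25 px.

2119.25 px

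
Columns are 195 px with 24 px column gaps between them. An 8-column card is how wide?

1728 px

Span of 8: 8·195 + 7·24 = 1560 + 168 = 1728 px.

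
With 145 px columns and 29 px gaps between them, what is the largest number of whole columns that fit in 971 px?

5 columns

Each extra column adds 145 + 29 = 174 px.
(971 + 29) / 174 = 5.75, so 5 columns fit.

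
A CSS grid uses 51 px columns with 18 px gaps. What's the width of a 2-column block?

Span of 2: 2·51 + 1·18 = 102 + 18 = 120 px.

120 px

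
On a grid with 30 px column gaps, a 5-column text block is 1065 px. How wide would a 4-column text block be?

846 px

5 columns + 4 column gaps: 5c + 4·30 = 1065.
5c = 1065 − 120 = 945, so c = 189 px.
4 columns plus 3 column gaps: 756 + 90 = 846 px.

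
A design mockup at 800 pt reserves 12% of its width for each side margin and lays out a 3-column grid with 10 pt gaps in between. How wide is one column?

Margins: 12% × 800 = 96 pt each, so content = 800 − 192 = 608 pt.
3 columns + 2 gaps: 3c + 2·10 = 608.
3c = 608 − 20 = 588, so c = 196 pt.

196 pt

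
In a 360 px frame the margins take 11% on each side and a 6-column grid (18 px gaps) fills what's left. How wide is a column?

360 × (1 − 2·11%) = 360 × 78% = 280.8 px for the columns.
280.8 − 5·18 = 190.8; ÷6 gives c = 31.8 px.

31.8 px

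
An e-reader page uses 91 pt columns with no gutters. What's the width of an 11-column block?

1001 pt

With no gutters, 11 columns span 11·91 = 1001 pt.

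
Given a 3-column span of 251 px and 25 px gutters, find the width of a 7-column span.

619 px

3 columns + 2 gutters: 3c + 2·25 = 251.
3c = 251 − 50 = 201, so c = 67 px.
Span of 7: 7·67 + 6·25 = 469 + 150 = 619 px.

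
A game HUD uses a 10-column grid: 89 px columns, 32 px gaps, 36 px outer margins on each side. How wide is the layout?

1250 px

Total width: 2·36 + 10·89 + 9·32 = 1250 px.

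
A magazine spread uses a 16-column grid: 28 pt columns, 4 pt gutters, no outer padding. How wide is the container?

Container = 16·28 + 15·4 = 448 + 60 = 508 pt.

508 pt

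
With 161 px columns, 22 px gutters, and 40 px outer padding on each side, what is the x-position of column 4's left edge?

Before column 4: the margin + 3 columns + 3 gutters.
Offset = 40 + 3·(161 + 22) = 40 + 549 = 589 px.

589 px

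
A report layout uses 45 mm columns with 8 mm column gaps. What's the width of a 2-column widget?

98 mm

Span of 2: 2·45 + 1·8 = 90 + 8 = 98 mm.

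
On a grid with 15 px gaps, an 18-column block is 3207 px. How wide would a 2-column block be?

343 px

18 columns + 17 gaps: 18c + 17·15 = 3207.
18c = 3207 − 255 = 2952, so c = 164 px.
2-column span = 2·164 + 1·15 = 343 px.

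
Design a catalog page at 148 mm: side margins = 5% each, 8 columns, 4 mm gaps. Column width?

13.15 mm

148 × (1 − 2·5%) = 148 × 90% = 133.2 mm for the columns.
8 columns + 7 gaps: 8c + 7·4 = 133.2.
8c = 133.2 − 28 = 105.2, so c = 13.15 mm.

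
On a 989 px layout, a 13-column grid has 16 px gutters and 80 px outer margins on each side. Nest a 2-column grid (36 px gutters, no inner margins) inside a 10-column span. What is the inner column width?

Inside the margins: 989 − 160 = 829 px.
13c + 12·16 = 829 → 13c = 637 → c = 49 px.
10 columns plus 9 gutters: 490 + 144 = 634 px.
634 − 1·36 = 598; ÷2 gives d = 299 px.

299 px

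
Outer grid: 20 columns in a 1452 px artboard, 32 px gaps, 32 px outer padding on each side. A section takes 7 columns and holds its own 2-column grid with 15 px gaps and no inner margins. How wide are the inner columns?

225 px

Inside the margins: 1452 − 64 = 1388 px.
20 columns + 19 gaps: 20c + 19·32 = 1388.
20c = 1388 − 608 = 780, so c = 39 px.
7-column span = 7·39 + 6·32 = 465 px.
2d + 1·15 = 465 → 2d = 450 → d = 225 px.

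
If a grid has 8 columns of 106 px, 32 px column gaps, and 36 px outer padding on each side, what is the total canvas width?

Total width: 2·36 + 8·106 + 7·32 = 1144 px.

1144 px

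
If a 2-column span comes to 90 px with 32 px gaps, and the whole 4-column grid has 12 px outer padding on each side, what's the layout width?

236 px

90 − 1·32 = 58; ÷2 gives c = 29 px.
Adding margins, columns and gutters: 24 + 116 + 96 = 236 px.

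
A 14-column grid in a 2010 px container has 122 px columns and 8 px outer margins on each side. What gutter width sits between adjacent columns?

22 px

Content width = 2010 − 2·8 = 1994 px.
14·122 + 13g = 1994 → 13g = 286 → g = 22 px.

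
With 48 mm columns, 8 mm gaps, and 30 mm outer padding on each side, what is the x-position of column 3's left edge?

142 mm

Each column+gutter stride is 56 mm; 2 of them past the 30 mm margin is 30 + 112 = 142 mm.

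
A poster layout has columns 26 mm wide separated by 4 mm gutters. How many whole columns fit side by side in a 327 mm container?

k columns need k·26 + (k−1)·4 = k·30 − 4.
k·30 − 4 ≤ 327 → k ≤ 331 / 30 ≈ 11.03, so k = 11.

11 columns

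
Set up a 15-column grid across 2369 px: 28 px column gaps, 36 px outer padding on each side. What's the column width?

127 px

Inside the margins: 2369 − 72 = 2297 px.
2297 − 14·28 = 1905; ÷15 gives c = 127 px.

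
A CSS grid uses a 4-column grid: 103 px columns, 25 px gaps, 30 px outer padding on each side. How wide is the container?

547 px

Adding margins, columns and gutters: 60 + 412 + 75 = 547 px.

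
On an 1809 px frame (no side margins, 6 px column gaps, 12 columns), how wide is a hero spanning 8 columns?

12 columns + 11 column gaps: 12c + 11·6 = 1809.
12c = 1809 − 66 = 1743, so c = 145.25 px.
8 columns plus 7 column gaps: 1162 + 42 = 1204 px.

1204 px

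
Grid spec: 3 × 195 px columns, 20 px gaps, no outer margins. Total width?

Total width: 3·195 + 2·20 = 625 px.

625 px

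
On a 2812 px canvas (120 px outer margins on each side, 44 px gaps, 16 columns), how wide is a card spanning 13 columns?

Content width = 2812 − 2·120 = 2572 px.
2572 − 15·44 = 1912; ÷16 gives c = 119.5 px.
13 columns plus 12 gaps: 1553.5 + 528 = 2081.5 px.

2081.5 px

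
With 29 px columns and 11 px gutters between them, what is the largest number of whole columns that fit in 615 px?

15 columns

k columns need k·29 + (k−1)·11 = k·40 − 11.
k·40 − 11 ≤ 615 → k ≤ 626 / 40 ≈ 15.65, so k = 15.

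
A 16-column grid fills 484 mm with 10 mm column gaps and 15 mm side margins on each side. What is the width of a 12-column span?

338 mm

Subtract both margins: 484 − 2·15 = 454 mm.
16c + 15·10 = 454 → 16c = 304 → c = 19 mm.
Span of 12: 12·19 + 11·10 = 228 + 110 = 338 mm.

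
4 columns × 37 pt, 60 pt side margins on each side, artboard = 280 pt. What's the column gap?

4 pt

Inside the margins: 280 − 120 = 160 pt.
Columns use 148 pt, leaving 12 pt across 3 column gaps = 4 pt each.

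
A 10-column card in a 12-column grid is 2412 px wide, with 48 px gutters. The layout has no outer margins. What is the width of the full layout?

2904 px

10 columns + 9 gutters: 10c + 9·48 = 2412.
10c = 2412 − 432 = 1980, so c = 198 px.
Total width: 12·198 + 11·48 = 2904 px.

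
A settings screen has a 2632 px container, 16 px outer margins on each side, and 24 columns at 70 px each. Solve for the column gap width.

40 px

Take off 32 px of margins, leaving 2600 px.
24·70 + 23g = 2600 → 23g = 920 → g = 40 px.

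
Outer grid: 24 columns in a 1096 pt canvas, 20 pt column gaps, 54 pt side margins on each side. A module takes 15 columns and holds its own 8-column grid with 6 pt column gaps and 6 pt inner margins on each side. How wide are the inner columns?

69.5 pt

Inside the margins: 1096 − 108 = 988 pt.
Subtracting 23 column gaps of 20 leaves 528 for 24 columns, so c = 22 pt.
15 columns plus 14 column gaps: 330 + 280 = 610 pt.
Inner content = 610 − 2·6 = 598 pt.
8 columns + 7 column gaps: 8d + 7·6 = 598.
8d = 598 − 42 = 556, so d = 69.5 pt.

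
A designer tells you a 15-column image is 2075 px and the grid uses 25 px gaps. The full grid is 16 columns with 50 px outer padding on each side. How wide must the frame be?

2075 − 14·25 = 1725; ÷15 gives c = 115 px.
Total width: 2·50 + 16·115 + 15·25 = 2315 px.

2315 px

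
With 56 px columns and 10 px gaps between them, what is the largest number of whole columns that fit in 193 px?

3 columns

Each extra column adds 56 + 10 = 66 px.
(193 + 10) / 66 = 3.08, so 3 columns fit.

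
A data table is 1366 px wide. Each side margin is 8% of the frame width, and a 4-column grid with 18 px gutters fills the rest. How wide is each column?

Margins: 8% × 1366 = 109.28 px each, so content = 1366 − 218.56 = 1147.44 px.
4c + 3·18 = 1147.44 → 4c = 1093.44 → c = 273.36 px.

273.36 px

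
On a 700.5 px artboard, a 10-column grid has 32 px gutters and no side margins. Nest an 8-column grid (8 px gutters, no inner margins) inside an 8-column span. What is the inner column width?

62.25 px

10c + 9·32 = 700.5 → 10c = 412.5 → c = 41.25 px.
8-column span = 8·41.25 + 7·32 = 554 px.
8d + 7·8 = 554 → 8d = 498 → d = 62.25 px.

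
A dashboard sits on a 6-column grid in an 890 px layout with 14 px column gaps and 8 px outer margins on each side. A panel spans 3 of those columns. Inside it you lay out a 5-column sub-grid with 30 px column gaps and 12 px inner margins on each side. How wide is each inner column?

57.2 px

Take off 16 px of margins, leaving 874 px.
6c + 5·14 = 874 → 6c = 804 → c = 134 px.
3 columns plus 2 column gaps: 402 + 28 = 430 px.
Inner content = 430 − 2·12 = 406 px.
Subtracting 4 column gaps of 30 leaves 286 for 5 columns, so d = 57.2 px.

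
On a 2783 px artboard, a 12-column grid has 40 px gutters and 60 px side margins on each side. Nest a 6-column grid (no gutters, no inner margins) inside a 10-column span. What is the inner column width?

Outer content = 2783 − 2·60 = 2663 px.
Subtracting 11 gutters of 40 leaves 2223 for 12 columns, so c = 185.25 px.
10-column span = 10·185.25 + 9·40 = 2212.5 px.
2212.5 / 6 = 368.75 px per column.

368.75 px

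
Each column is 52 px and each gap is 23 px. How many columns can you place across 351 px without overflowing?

4 columns: 4·52 + 3·23 = 277 px ≤ 351.
5 columns: 352 px > 351. So 4.

4 columns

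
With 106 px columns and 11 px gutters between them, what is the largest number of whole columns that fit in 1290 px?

11 columns

11 columns: 11·106 + 10·11 = 1276 px ≤ 1290.
12 columns: 1393 px > 1290. So 11.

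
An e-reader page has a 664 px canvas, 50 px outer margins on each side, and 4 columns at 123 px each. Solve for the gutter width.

Inside the margins: 664 − 100 = 564 px.
4·123 + 3g = 564 → 3g = 72 → g = 24 px.

24 px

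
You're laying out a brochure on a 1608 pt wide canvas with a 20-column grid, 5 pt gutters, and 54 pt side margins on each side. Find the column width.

Content width = 1608 − 2·54 = 1500 pt.
20 columns + 19 gutters: 20c + 19·5 = 1500.
20c = 1500 − 95 = 1405, so c = 70.25 pt.

70.25 pt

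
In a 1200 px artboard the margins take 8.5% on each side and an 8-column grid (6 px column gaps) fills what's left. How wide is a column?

Margins: 8.5% × 1200 = 102 px each, so content = 1200 − 204 = 996 px.
8 columns + 7 column gaps: 8c + 7·6 = 996.
8c = 996 − 42 = 954, so c = 119.25 px.

119.25 px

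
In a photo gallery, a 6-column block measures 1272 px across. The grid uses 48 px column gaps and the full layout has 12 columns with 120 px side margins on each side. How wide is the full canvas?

6 columns + 5 column gaps: 6c + 5·48 = 1272.
6c = 1272 − 240 = 1032, so c = 172 px.
Canvas = 2·120 + 12·172 + 11·48 = 240 + 2064 + 528 = 2832 px.

2832 px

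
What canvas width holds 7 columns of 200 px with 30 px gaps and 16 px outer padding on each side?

1612 px

Total width: 2·16 + 7·200 + 6·30 = 1612 px.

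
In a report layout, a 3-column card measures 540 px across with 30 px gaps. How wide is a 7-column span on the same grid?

1300 px

3 columns + 2 gaps: 3c + 2·30 = 540.
3c = 540 − 60 = 480, so c = 160 px.
7-column span = 7·160 + 6·30 = 1300 px.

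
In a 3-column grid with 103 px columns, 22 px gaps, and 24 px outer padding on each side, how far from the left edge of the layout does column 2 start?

Each column+gutter stride is 125 px; 1 of them past the 24 px margin is 24 + 125 = 149 px.

149 px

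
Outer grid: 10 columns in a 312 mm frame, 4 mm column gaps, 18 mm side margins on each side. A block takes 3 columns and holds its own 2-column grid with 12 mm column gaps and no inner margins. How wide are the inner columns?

34 mm

Subtract both margins: 312 − 2·18 = 276 mm.
Subtracting 9 column gaps of 4 leaves 240 for 10 columns, so c = 24 mm.
Span of 3: 3·24 + 2·4 = 72 + 8 = 80 mm.
80 − 1·12 = 68; ÷2 gives d = 34 mm.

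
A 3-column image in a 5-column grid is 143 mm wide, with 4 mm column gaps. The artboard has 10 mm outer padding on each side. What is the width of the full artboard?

261 mm

Subtracting 2 column gaps of 4 leaves 135 for 3 columns, so c = 45 mm.
Artboard = 2·10 + 5·45 + 4·4 = 20 + 225 + 16 = 261 mm.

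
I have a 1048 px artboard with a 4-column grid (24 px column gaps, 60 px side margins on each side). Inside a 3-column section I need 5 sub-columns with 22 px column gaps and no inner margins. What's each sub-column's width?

Inside the margins: 1048 − 120 = 928 px.
4c + 3·24 = 928 → 4c = 856 → c = 214 px.
3-column span = 3·214 + 2·24 = 690 px.
5d + 4·22 = 690 → 5d = 602 → d = 120.4 px.

120.4 px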